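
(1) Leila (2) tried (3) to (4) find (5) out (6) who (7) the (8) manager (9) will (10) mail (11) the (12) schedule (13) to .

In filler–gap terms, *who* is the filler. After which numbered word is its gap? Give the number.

Pre-movement form: The manager will mail the schedule to who.
'who' functions as the object of the preposition 'to' (recipient of 'mail'). Wh-movement fronts it, leaving a gap right after 'to':
Leila tried to find out who the manager will mail the schedule to ___.
'to' is word 13.

13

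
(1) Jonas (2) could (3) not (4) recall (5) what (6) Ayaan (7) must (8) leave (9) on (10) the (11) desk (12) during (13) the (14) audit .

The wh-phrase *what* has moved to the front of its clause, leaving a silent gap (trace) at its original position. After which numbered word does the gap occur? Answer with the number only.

In situ: Ayaan must leave what on the desk during the audit.
'what' functions as the direct object of 'leave'. It moves to the left edge, and the trace sits right after 'leave':
Jonas could not recall what Ayaan must leave ___ on the desk during the audit.
'leave' is word 8.

8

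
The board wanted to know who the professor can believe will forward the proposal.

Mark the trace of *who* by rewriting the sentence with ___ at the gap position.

Pre-movement form: The professor can believe who will forward the proposal.
'who' functions as the subject of the clause embedded under 'believe'. The gap is right after 'believe'.

The board wanted to know who the professor can believe ___ will forward the proposal.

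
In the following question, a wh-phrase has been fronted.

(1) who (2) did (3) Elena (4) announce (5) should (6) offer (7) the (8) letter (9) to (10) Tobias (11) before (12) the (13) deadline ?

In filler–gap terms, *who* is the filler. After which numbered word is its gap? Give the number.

Underlying clause: Elena did announce who should offer the letter to Tobias before the deadline.
The filler 'who' is interpreted as the subject of the clause embedded under 'announce'. It moves to the left edge, and the trace sits right after 'announce':
Who did Elena announce ___ should offer the letter to Tobias before the deadline?
'announce' is word 4.

4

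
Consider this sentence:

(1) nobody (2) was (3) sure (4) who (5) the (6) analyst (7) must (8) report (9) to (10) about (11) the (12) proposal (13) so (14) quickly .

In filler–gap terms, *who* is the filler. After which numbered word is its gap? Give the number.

Underlying clause: The analyst must report to who about the proposal so quickly.
'who' is the object of the preposition 'to'. Fronting leaves a gap immediately after 'to':
Nobody was sure who the analyst must report to ___ about the proposal so quickly.
'to' is word 9.

9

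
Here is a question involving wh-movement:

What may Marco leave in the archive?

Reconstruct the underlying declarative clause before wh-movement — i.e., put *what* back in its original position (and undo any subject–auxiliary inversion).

'what' is the direct object of 'leave'. It moves to the left edge, and the trace sits right after 'leave':
What may Marco leave ___ in the archive?

Marco may leave what in the archive.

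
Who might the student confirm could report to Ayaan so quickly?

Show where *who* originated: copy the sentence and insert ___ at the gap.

Underlying clause: The student might confirm who could report to Ayaan so quickly.
The filler 'who' is interpreted as the subject of the clause embedded under 'confirm'. The gap is right after 'confirm'.

Who might the student confirm ___ could report to Ayaan so quickly?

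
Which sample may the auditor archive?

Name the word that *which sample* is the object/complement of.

Before movement: The auditor may archive which sample.
'which sample' is the direct object of 'archive'. Fronting leaves a gap immediately after 'archive':
Which sample may the auditor archive ___?

archive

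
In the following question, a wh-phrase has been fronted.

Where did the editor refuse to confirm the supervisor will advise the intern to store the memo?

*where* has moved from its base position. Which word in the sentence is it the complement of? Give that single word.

Pre-movement form: The editor did refuse to confirm the supervisor will advise the intern to store the memo where.
'where' is the locative complement of 'store'. Fronting leaves a gap immediately after 'memo':
Where did the editor refuse to confirm the supervisor will advise the intern to store the memo ___?

store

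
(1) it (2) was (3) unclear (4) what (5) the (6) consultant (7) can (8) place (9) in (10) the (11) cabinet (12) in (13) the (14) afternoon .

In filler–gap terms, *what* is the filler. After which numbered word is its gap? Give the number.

Before movement: The consultant can place what in the cabinet in the afternoon.
'what' functions as the direct object of 'place'. It moves to the left edge, and the trace sits right after 'place':
It was unclear what the consultant can place ___ in the cabinet in the afternoon.
'place' is word 8.

8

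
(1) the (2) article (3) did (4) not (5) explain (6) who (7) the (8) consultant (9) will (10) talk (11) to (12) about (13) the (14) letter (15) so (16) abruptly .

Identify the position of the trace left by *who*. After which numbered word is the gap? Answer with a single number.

Before movement: The consultant will talk to who about the letter so abruptly.
'who' functions as the object of the preposition 'to'. It moves to the left edge, and the trace sits right after 'to':
The article did not explain who the consultant will talk to ___ about the letter so abruptly.
'to' is word 11.

11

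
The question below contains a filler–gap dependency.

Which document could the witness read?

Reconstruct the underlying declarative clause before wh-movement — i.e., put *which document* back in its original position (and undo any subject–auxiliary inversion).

'which document' functions as the direct object of 'read'. Fronting leaves a gap immediately after 'read':
Which document could the witness read ___?

The witness could read which document.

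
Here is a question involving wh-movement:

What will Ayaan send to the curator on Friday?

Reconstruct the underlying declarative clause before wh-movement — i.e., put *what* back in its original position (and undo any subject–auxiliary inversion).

Ayaan will send what to the curator on Friday.

'what' functions as the direct object of 'send'. Wh-movement fronts it, leaving a gap right after 'send':
What will Ayaan send ___ to the curator on Friday?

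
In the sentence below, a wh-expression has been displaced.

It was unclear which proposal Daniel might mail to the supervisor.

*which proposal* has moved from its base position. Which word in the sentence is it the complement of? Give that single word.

In situ: Daniel might mail which proposal to the supervisor.
The filler 'which proposal' is interpreted as the direct object of 'mail'. Wh-movement fronts it, leaving a gap right after 'mail':
It was unclear which proposal Daniel might mail ___ to the supervisor.

mail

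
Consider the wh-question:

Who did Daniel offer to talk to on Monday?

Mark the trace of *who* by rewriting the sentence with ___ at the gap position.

Before movement: Daniel did offer to talk to who on Monday.
The filler 'who' is interpreted as the object of the preposition 'to'. The gap is right after 'to'.

Who did Daniel offer to talk to ___ on Monday?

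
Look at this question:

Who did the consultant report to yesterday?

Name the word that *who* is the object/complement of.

to

Before movement: The consultant did report to who yesterday.
The filler 'who' is interpreted as the object of the preposition 'to'. Wh-movement fronts it, leaving a gap right after 'to':
Who did the consultant report to ___ yesterday?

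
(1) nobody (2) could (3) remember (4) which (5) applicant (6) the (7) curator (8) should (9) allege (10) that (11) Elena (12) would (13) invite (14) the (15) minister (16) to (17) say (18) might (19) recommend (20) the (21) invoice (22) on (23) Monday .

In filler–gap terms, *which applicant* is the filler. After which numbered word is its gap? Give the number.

Underlying clause: The curator should allege that Elena would invite the minister to say which applicant might recommend the invoice on Monday.
'which applicant' is the subject of the clause embedded under 'say'. Wh-movement fronts it, leaving a gap right after 'say':
Nobody could remember which applicant the curator should allege that Elena would invite the minister to say ___ might recommend the invoice on Monday.
'say' is word 17.

17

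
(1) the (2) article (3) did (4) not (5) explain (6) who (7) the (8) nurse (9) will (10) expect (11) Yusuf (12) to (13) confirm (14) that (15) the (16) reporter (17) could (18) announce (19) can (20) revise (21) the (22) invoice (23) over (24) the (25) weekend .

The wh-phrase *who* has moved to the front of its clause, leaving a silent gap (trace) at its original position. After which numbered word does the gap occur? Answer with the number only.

Underlying clause: The nurse will expect Yusuf to confirm that the reporter could announce who can revise the invoice over the weekend.
'who' is the subject of the clause embedded under 'announce'. Fronting leaves a gap immediately after 'announce':
The article did not explain who the nurse will expect Yusuf to confirm that the reporter could announce ___ can revise the invoice over the weekend.
'announce' is word 18.

18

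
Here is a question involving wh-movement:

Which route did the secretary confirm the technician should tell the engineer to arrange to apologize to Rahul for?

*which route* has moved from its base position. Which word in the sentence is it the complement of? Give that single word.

In situ: The secretary did confirm the technician should tell the engineer to arrange to apologize to Rahul for which route.
'which route' functions as the object of the preposition 'for'. Wh-movement fronts it, leaving a gap right after 'for':
Which route did the secretary confirm the technician should tell the engineer to arrange to apologize to Rahul for ___?

for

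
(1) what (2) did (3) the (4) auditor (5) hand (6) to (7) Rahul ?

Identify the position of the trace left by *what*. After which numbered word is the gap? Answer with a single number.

5

Pre-movement form: The auditor did hand what to Rahul.
'what' functions as the direct object of 'hand'. It moves to the left edge, and the trace sits right after 'hand':
What did the auditor hand ___ to Rahul?
'hand' is word 5.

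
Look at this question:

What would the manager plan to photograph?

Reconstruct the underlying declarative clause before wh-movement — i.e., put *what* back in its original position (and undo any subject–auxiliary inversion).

The manager would plan to photograph what.

The filler 'what' is interpreted as the direct object of 'photograph'. It moves to the left edge, and the trace sits right after 'photograph':
What would the manager plan to photograph ___?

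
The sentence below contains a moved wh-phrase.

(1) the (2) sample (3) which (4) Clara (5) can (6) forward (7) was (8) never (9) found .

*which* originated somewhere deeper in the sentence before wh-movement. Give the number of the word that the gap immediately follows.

6

The filler 'which' is interpreted as the direct object of 'forward'. Fronting leaves a gap immediately after 'forward':
The sample which Clara can forward ___ was never found.
'forward' is word 6.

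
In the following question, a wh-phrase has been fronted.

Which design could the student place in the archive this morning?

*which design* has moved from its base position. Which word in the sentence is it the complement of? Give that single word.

In situ: The student could place which design in the archive this morning.
'which design' is the direct object of 'place'. It moves to the left edge, and the trace sits right after 'place':
Which design could the student place ___ in the archive this morning?

place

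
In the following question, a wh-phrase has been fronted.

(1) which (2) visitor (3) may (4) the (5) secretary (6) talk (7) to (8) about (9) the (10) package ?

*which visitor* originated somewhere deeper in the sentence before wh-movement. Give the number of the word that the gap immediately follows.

Pre-movement form: The secretary may talk to which visitor about the package.
The filler 'which visitor' is interpreted as the object of the preposition 'to'. Fronting leaves a gap immediately after 'to':
Which visitor may the secretary talk to ___ about the package?
'to' is word 7.

7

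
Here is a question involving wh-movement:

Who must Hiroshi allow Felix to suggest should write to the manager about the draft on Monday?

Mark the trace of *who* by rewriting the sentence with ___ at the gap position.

Who must Hiroshi allow Felix to suggest ___ should write to the manager about the draft on Monday?

Pre-movement form: Hiroshi must allow Felix to suggest who should write to the manager about the draft on Monday.
'who' functions as the subject of the clause embedded under 'suggest'. The gap is right after 'suggest'.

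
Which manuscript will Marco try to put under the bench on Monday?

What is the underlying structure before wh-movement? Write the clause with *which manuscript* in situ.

'which manuscript' is the direct object of 'put'. Fronting leaves a gap immediately after 'put':
Which manuscript will Marco try to put ___ under the bench on Monday?

Marco will try to put which manuscript under the bench on Monday.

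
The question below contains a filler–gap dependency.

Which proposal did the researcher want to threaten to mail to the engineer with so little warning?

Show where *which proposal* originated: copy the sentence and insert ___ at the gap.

Which proposal did the researcher want to threaten to mail ___ to the engineer with so little warning?

Underlying clause: The researcher did want to threaten to mail which proposal to the engineer with so little warning.
The filler 'which proposal' is interpreted as the direct object of 'mail'. The gap is right after 'mail'.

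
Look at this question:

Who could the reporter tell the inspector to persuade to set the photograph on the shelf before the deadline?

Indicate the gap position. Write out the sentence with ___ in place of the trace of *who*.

In situ: The reporter could tell the inspector to persuade who to set the photograph on the shelf before the deadline.
'who' functions as the direct object of 'persuade'. The gap is right after 'persuade'.

Who could the reporter tell the inspector to persuade ___ to set the photograph on the shelf before the deadline?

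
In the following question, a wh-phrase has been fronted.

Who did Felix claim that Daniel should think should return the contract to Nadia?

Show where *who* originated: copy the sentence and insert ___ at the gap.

Who did Felix claim that Daniel should think ___ should return the contract to Nadia?

Underlying clause: Felix did claim that Daniel should think who should return the contract to Nadia.
'who' is the subject of the clause embedded under 'think'. The gap is right after 'think'.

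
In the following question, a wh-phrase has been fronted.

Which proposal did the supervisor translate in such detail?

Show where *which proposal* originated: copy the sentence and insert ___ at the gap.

Which proposal did the supervisor translate ___ in such detail?

Pre-movement form: The supervisor did translate which proposal in such detail.
'which proposal' functions as the direct object of 'translate'. The gap is right after 'translate'.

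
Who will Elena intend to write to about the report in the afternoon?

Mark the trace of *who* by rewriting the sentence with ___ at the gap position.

Underlying clause: Elena will intend to write to who about the report in the afternoon.
'who' is the object of the preposition 'to'. The gap is right after 'to'.

Who will Elena intend to write to ___ about the report in the afternoon?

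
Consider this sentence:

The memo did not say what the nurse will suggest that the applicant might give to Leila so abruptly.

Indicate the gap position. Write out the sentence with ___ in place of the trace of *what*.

The memo did not say what the nurse will suggest that the applicant might give ___ to Leila so abruptly.

Pre-movement form: The nurse will suggest that the applicant might give what to Leila so abruptly.
'what' functions as the direct object of 'give'. The gap is right after 'give'.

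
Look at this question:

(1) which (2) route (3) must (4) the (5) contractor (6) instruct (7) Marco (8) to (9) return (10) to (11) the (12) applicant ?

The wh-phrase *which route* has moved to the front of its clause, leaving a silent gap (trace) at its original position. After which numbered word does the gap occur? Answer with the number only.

9

Pre-movement form: The contractor must instruct Marco to return which route to the applicant.
The filler 'which route' is interpreted as the direct object of 'return'. It moves to the left edge, and the trace sits right after 'return':
Which route must the contractor instruct Marco to return ___ to the applicant?
'return' is word 9.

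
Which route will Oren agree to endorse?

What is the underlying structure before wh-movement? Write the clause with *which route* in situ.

'which route' is the direct object of 'endorse'. It moves to the left edge, and the trace sits right after 'endorse':
Which route will Oren agree to endorse ___?

Oren will agree to endorse which route.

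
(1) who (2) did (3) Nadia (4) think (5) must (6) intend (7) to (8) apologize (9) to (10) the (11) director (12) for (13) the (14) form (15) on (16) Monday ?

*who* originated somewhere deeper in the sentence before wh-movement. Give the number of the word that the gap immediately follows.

4

Before movement: Nadia did think who must intend to apologize to the director for the form on Monday.
'who' is the subject of the clause embedded under 'think'. Wh-movement fronts it, leaving a gap right after 'think':
Who did Nadia think ___ must intend to apologize to the director for the form on Monday?
'think' is word 4.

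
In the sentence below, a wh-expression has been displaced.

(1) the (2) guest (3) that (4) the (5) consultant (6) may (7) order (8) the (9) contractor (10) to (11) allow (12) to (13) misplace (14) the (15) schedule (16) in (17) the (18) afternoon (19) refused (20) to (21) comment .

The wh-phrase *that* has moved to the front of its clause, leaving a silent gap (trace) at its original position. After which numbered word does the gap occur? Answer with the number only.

'that' is the direct object of 'allow'. Fronting leaves a gap immediately after 'allow':
The guest that the consultant may order the contractor to allow ___ to misplace the schedule in the afternoon refused to comment.
'allow' is word 11.

11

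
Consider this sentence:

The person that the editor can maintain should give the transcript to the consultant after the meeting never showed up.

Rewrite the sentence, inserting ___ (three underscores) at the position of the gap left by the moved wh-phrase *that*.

The filler 'that' is interpreted as the subject of the clause embedded under 'maintain'. The gap is right after 'maintain'.

The person that the editor can maintain ___ should give the transcript to the consultant after the meeting never showed up.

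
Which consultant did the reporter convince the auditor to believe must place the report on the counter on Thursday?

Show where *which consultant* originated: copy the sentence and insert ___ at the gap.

In situ: The reporter did convince the auditor to believe which consultant must place the report on the counter on Thursday.
'which consultant' is the subject of the clause embedded under 'believe'. The gap is right after 'believe'.

Which consultant did the reporter convince the auditor to believe ___ must place the report on the counter on Thursday?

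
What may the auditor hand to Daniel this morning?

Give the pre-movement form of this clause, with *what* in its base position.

'what' functions as the direct object of 'hand'. It moves to the left edge, and the trace sits right after 'hand':
What may the auditor hand ___ to Daniel this morning?

The auditor may hand what to Daniel this morning.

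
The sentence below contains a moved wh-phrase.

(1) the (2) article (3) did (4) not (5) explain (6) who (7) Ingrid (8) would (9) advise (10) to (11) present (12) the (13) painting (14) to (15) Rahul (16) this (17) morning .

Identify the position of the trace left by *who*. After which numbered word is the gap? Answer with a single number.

Before movement: Ingrid would advise who to present the painting to Rahul this morning.
The filler 'who' is interpreted as the direct object of 'advise'. Wh-movement fronts it, leaving a gap right after 'advise':
The article did not explain who Ingrid would advise ___ to present the painting to Rahul this morning.
'advise' is word 9.

9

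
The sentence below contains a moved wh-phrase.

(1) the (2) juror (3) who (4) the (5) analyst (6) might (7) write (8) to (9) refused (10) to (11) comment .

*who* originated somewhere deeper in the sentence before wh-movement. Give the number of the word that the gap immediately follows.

The filler 'who' is interpreted as the object of the preposition 'to'. It moves to the left edge, and the trace sits right after 'to':
The juror who the analyst might write to ___ refused to comment.
'to' is word 8.

8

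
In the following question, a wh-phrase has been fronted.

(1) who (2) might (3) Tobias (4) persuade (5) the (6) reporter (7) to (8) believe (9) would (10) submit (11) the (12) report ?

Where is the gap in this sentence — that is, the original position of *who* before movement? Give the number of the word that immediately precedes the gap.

Before movement: Tobias might persuade the reporter to believe who would submit the report.
'who' functions as the subject of the clause embedded under 'believe'. It moves to the left edge, and the trace sits right after 'believe':
Who might Tobias persuade the reporter to believe ___ would submit the report?
'believe' is word 8.

8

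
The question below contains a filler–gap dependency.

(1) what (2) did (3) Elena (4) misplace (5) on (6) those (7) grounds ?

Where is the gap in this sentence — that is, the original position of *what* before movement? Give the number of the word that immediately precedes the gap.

4

In situ: Elena did misplace what on those grounds.
'what' functions as the direct object of 'misplace'. Wh-movement fronts it, leaving a gap right after 'misplace':
What did Elena misplace ___ on those grounds?
'misplace' is word 4.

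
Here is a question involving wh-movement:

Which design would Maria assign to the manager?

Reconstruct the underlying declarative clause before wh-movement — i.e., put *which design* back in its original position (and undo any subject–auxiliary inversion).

Maria would assign which design to the manager.

'which design' is the direct object of 'assign'. It moves to the left edge, and the trace sits right after 'assign':
Which design would Maria assign ___ to the manager?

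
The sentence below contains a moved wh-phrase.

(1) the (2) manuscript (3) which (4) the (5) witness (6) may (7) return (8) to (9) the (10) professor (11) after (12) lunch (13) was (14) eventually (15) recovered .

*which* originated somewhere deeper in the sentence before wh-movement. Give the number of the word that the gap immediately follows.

7

'which' is the direct object of 'return'. Fronting leaves a gap immediately after 'return':
The manuscript which the witness may return ___ to the professor after lunch was eventually recovered.
'return' is word 7.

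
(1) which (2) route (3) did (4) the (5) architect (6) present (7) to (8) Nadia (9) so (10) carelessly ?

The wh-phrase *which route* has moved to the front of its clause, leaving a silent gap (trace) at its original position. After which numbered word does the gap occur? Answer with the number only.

6

Before movement: The architect did present which route to Nadia so carelessly.
'which route' is the direct object of 'present'. Wh-movement fronts it, leaving a gap right after 'present':
Which route did the architect present ___ to Nadia so carelessly?
'present' is word 6.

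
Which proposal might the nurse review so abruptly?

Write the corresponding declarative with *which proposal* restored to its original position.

The filler 'which proposal' is interpreted as the direct object of 'review'. Wh-movement fronts it, leaving a gap right after 'review':
Which proposal might the nurse review ___ so abruptly?

The nurse might review which proposal so abruptly.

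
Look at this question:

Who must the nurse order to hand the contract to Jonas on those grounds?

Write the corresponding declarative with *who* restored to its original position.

'who' is the direct object of 'order'. Wh-movement fronts it, leaving a gap right after 'order':
Who must the nurse order ___ to hand the contract to Jonas on those grounds?

The nurse must order who to hand the contract to Jonas on those grounds.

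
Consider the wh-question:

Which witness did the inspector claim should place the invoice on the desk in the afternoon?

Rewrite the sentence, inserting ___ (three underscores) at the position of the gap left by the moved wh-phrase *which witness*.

Which witness did the inspector claim ___ should place the invoice on the desk in the afternoon?

Pre-movement form: The inspector did claim which witness should place the invoice on the desk in the afternoon.
'which witness' is the subject of the clause embedded under 'claim'. The gap is right after 'claim'.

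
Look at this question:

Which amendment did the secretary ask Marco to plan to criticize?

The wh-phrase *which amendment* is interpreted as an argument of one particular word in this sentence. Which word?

criticize

In situ: The secretary did ask Marco to plan to criticize which amendment.
'which amendment' is the direct object of 'criticize'. Wh-movement fronts it, leaving a gap right after 'criticize':
Which amendment did the secretary ask Marco to plan to criticize ___?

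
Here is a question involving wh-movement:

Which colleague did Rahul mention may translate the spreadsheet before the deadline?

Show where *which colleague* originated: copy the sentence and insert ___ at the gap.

In situ: Rahul did mention which colleague may translate the spreadsheet before the deadline.
'which colleague' is the subject of the clause embedded under 'mention'. The gap is right after 'mention'.

Which colleague did Rahul mention ___ may translate the spreadsheet before the deadline?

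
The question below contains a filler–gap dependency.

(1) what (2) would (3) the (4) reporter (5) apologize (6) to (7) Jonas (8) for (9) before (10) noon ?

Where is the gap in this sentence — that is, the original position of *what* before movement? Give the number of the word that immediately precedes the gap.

Before movement: The reporter would apologize to Jonas for what before noon.
'what' functions as the object of the preposition 'for'. It moves to the left edge, and the trace sits right after 'for':
What would the reporter apologize to Jonas for ___ before noon?
'for' is word 8.

8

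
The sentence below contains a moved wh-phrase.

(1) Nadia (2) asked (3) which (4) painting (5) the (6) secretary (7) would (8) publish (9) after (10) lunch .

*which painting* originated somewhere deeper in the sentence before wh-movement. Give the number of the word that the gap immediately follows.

8

In situ: The secretary would publish which painting after lunch.
'which painting' functions as the direct object of 'publish'. Fronting leaves a gap immediately after 'publish':
Nadia asked which painting the secretary would publish ___ after lunch.
'publish' is word 8.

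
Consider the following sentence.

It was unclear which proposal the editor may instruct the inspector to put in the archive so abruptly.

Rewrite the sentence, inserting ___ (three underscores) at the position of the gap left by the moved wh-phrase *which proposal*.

Underlying clause: The editor may instruct the inspector to put which proposal in the archive so abruptly.
'which proposal' functions as the direct object of 'put'. The gap is right after 'put'.

It was unclear which proposal the editor may instruct the inspector to put ___ in the archive so abruptly.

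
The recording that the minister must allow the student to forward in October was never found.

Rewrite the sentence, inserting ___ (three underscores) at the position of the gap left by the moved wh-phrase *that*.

The recording that the minister must allow the student to forward ___ in October was never found.

The filler 'that' is interpreted as the direct object of 'forward'. The gap is right after 'forward'.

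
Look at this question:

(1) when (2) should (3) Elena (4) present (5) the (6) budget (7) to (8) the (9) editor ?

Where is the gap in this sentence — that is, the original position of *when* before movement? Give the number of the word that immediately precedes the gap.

9

Pre-movement form: Elena should present the budget to the editor when.
'when' is the temporal adjunct. Fronting leaves a gap immediately after 'editor':
When should Elena present the budget to the editor ___?
'editor' is word 9.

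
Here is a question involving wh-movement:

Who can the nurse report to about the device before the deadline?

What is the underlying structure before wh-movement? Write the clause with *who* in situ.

The nurse can report to who about the device before the deadline.

'who' functions as the object of the preposition 'to'. Fronting leaves a gap immediately after 'to':
Who can the nurse report to ___ about the device before the deadline?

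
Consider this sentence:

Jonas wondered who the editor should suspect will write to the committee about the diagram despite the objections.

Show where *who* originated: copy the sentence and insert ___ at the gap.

Pre-movement form: The editor should suspect who will write to the committee about the diagram despite the objections.
'who' functions as the subject of the clause embedded under 'suspect'. The gap is right after 'suspect'.

Jonas wondered who the editor should suspect ___ will write to the committee about the diagram despite the objections.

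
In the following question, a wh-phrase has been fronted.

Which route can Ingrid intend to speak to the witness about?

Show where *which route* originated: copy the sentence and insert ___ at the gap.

Before movement: Ingrid can intend to speak to the witness about which route.
'which route' functions as the object of the preposition 'about'. The gap is right after 'about'.

Which route can Ingrid intend to speak to the witness about ___?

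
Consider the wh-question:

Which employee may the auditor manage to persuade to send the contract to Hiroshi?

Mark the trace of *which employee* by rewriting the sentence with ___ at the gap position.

Which employee may the auditor manage to persuade ___ to send the contract to Hiroshi?

In situ: The auditor may manage to persuade which employee to send the contract to Hiroshi.
The filler 'which employee' is interpreted as the direct object of 'persuade'. The gap is right after 'persuade'.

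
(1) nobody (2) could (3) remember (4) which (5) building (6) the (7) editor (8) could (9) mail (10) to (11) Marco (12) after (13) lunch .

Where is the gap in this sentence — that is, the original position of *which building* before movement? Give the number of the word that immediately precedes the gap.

9

Pre-movement form: The editor could mail which building to Marco after lunch.
'which building' is the direct object of 'mail'. It moves to the left edge, and the trace sits right after 'mail':
Nobody could remember which building the editor could mail ___ to Marco after lunch.
'mail' is word 9.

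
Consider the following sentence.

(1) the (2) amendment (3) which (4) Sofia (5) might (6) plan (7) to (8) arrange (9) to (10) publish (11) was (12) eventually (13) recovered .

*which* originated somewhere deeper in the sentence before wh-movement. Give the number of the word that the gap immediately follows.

10

'which' is the direct object of 'publish'. Fronting leaves a gap immediately after 'publish':
The amendment which Sofia might plan to arrange to publish ___ was eventually recovered.
'publish' is word 10.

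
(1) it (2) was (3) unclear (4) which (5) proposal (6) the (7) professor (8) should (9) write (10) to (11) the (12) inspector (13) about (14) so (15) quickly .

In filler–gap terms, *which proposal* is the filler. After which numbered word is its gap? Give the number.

Before movement: The professor should write to the inspector about which proposal so quickly.
'which proposal' is the object of the preposition 'about'. Wh-movement fronts it, leaving a gap right after 'about':
It was unclear which proposal the professor should write to the inspector about ___ so quickly.
'about' is word 13.

13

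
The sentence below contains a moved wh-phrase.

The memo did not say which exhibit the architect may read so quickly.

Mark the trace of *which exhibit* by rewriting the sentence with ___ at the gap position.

Before movement: The architect may read which exhibit so quickly.
'which exhibit' is the direct object of 'read'. The gap is right after 'read'.

The memo did not say which exhibit the architect may read ___ so quickly.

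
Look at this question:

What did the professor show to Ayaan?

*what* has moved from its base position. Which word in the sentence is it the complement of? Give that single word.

In situ: The professor did show what to Ayaan.
The filler 'what' is interpreted as the direct object of 'show'. Fronting leaves a gap immediately after 'show':
What did the professor show ___ to Ayaan?

show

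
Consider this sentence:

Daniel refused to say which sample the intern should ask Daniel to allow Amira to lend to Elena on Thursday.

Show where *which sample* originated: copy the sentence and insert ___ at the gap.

Underlying clause: The intern should ask Daniel to allow Amira to lend which sample to Elena on Thursday.
'which sample' functions as the direct object of 'lend'. The gap is right after 'lend'.

Daniel refused to say which sample the intern should ask Daniel to allow Amira to lend ___ to Elena on Thursday.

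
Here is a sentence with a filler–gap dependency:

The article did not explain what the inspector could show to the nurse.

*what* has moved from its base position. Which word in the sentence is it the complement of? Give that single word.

show

In situ: The inspector could show what to the nurse.
'what' functions as the direct object of 'show'. Fronting leaves a gap immediately after 'show':
The article did not explain what the inspector could show ___ to the nurse.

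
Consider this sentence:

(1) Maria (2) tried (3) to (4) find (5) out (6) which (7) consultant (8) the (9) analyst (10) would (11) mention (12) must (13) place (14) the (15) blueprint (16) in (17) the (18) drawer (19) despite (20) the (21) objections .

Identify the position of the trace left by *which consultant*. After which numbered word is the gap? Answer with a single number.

Underlying clause: The analyst would mention which consultant must place the blueprint in the drawer despite the objections.
The filler 'which consultant' is interpreted as the subject of the clause embedded under 'mention'. Fronting leaves a gap immediately after 'mention':
Maria tried to find out which consultant the analyst would mention ___ must place the blueprint in the drawer despite the objections.
'mention' is word 11.

11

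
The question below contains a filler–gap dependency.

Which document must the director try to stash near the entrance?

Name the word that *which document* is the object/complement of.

Pre-movement form: The director must try to stash which document near the entrance.
The filler 'which document' is interpreted as the direct object of 'stash'. It moves to the left edge, and the trace sits right after 'stash':
Which document must the director try to stash ___ near the entrance?

stash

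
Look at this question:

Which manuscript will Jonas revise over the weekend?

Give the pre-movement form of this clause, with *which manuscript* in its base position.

Jonas will revise which manuscript over the weekend.

'which manuscript' is the direct object of 'revise'. Fronting leaves a gap immediately after 'revise':
Which manuscript will Jonas revise ___ over the weekend?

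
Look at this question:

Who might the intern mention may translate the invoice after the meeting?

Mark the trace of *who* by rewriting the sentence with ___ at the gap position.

Who might the intern mention ___ may translate the invoice after the meeting?

Before movement: The intern might mention who may translate the invoice after the meeting.
'who' functions as the subject of the clause embedded under 'mention'. The gap is right after 'mention'.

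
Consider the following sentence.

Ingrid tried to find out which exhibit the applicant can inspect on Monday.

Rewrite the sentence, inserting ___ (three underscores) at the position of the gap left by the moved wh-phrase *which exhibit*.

Ingrid tried to find out which exhibit the applicant can inspect ___ on Monday.

Before movement: The applicant can inspect which exhibit on Monday.
'which exhibit' is the direct object of 'inspect'. The gap is right after 'inspect'.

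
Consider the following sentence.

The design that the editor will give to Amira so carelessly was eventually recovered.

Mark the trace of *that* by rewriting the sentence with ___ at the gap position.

'that' is the direct object of 'give'. The gap is right after 'give'.

The design that the editor will give ___ to Amira so carelessly was eventually recovered.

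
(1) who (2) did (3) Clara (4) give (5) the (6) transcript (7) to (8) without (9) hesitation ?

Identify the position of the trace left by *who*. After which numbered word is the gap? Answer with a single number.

Pre-movement form: Clara did give the transcript to who without hesitation.
'who' is the object of the preposition 'to' (recipient of 'give'). Fronting leaves a gap immediately after 'to':
Who did Clara give the transcript to ___ without hesitation?
'to' is word 7.

7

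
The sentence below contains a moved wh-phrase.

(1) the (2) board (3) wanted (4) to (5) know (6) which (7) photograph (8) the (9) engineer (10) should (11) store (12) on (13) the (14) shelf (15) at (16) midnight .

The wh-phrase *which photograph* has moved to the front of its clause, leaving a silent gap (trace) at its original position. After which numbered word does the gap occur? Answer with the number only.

11

Pre-movement form: The engineer should store which photograph on the shelf at midnight.
'which photograph' functions as the direct object of 'store'. It moves to the left edge, and the trace sits right after 'store':
The board wanted to know which photograph the engineer should store ___ on the shelf at midnight.
'store' is word 11.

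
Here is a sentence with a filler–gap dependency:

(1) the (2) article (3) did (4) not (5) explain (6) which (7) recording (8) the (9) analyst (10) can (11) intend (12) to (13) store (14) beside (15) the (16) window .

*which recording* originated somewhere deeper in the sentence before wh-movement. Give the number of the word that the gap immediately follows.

13

Before movement: The analyst can intend to store which recording beside the window.
'which recording' functions as the direct object of 'store'. It moves to the left edge, and the trace sits right after 'store':
The article did not explain which recording the analyst can intend to store ___ beside the window.
'store' is word 13.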